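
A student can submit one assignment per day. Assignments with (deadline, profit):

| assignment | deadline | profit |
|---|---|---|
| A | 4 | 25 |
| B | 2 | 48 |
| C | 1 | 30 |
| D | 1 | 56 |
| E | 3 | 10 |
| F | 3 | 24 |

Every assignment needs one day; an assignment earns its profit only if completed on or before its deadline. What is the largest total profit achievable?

Take jobs in profit order; each goes to the latest open slot no later than its deadline.
Profit order: D=56 B=48 C=30 A=25 F=24 E=10
Assign: D→slot 1, B→slot 2, C skipped, A→slot 4, F→slot 3, E skipped.
Slots: [1:D] [2:B] [3:F] [4:A]
Profit = 56 + 48 + 24 + 25 = 153

153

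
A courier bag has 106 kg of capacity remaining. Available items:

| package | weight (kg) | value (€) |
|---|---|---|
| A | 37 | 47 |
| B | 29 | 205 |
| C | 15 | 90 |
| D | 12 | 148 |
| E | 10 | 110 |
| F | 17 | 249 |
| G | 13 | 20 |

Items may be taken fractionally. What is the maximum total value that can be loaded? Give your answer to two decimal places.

Order: F (249/17=14.65) > D (148/12=12.33) > E (110/10=11.00) > B (205/29=7.07) > C (90/15=6.00) > G (20/13=1.54) > A (47/37=1.27)
Fill: take F (17 @ 249) → take D (12 @ 148) → take E (10 @ 110) → take B (29 @ 205) → take C (15 @ 90) → take G (13 @ 20) → take 10/37 of A → 12.70; 106/106 used.
Total value = 834.70

834.70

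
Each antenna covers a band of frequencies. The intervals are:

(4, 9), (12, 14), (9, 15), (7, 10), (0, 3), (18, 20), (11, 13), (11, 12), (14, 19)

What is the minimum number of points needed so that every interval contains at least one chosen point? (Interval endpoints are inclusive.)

4

Process intervals by earliest right end; each time one isn't hit yet, stab at its right endpoint.
By right end: [0,3]  [4,9]  [7,10]  [11,12]  [11,13]  [12,14]  [9,15]  [14,19]  [18,20]
[0,3] uncovered → point at 3; [4,9] uncovered → point at 9; [11,12] uncovered → point at 12; [14,19] uncovered → point at 19.
Points: 3, 9, 12, 19 (4 total).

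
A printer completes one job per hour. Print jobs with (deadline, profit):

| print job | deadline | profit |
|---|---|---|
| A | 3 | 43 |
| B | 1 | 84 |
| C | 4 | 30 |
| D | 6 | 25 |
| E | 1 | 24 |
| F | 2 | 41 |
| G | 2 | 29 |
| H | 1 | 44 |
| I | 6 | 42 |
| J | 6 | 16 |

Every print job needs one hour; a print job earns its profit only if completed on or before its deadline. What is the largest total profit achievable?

By profit: B(d1,84), H(d1,44), A(d3,43), I(d6,42), F(d2,41), C(d4,30), G(d2,29), D(d6,25), E(d1,24), J(d6,16)
B→slot 1; H skipped; A→slot 3; I→slot 6; F→slot 2; C→slot 4; G skipped; D→slot 5; E skipped; J skipped.
Profit = 84 + 41 + 43 + 30 + 25 + 42 = 265

265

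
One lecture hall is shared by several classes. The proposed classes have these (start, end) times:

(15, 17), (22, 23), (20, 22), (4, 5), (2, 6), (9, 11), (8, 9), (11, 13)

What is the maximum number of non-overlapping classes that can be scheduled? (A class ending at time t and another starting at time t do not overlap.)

Sorted by end: (4,5)  (2,6)  (8,9)  (9,11)  (11,13)  (15,17)  (20,22)  (22,23)
take (4,5); skip (2,6); take (8,9); take (9,11); take (11,13); take (15,17); take (20,22); take (22,23).
Selected 7 classes.

7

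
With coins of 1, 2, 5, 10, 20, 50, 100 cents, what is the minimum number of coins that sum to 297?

7

Use the largest denomination that fits, subtract, and repeat.
297 − 2×100→97 − 1×50→47 − 2×20→7 − 1×5→2 − 1×2→0
Total coins = 2 + 1 + 2 + 1 + 1 = 7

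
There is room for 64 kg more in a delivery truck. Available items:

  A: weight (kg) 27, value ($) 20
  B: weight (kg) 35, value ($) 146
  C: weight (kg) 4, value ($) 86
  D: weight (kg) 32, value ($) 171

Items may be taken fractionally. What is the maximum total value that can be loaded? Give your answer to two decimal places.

373.80

Ratios (sorted): C 21.50, D 5.34, B 4.17, A 0.74
take C (4 @ 86); take D (32 @ 171); take 28/35 of B → 116.80. Capacity used 64/64.
Total value = 373.80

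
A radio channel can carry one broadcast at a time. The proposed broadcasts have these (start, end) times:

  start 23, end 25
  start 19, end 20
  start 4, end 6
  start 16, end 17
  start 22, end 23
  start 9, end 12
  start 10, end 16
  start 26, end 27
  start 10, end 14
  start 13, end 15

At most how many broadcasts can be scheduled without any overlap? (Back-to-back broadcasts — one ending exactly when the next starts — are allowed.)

8

Greedy by earliest finish: after sorting by end time, pick each interval compatible with the last pick.
By end time: (4,6), (9,12), (10,14), (13,15), (10,16), (16,17), (19,20), (22,23), (23,25), (26,27).
Pick (4,6); next start ≥ 6 → (9,12); next start ≥ 12 → (13,15); next start ≥ 15 → (16,17); next start ≥ 17 → (19,20); next start ≥ 20 → (22,23); next start ≥ 23 → (23,25); next start ≥ 25 → (26,27).
Selected 8 broadcasts.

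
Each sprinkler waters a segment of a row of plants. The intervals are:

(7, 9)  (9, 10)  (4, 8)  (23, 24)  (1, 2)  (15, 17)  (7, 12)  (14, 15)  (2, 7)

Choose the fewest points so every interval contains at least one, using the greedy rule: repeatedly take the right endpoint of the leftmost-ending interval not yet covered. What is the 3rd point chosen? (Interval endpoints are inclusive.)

10

Process intervals by earliest right end; each time one isn't hit yet, stab at its right endpoint.
Sorted: [1,2] [2,7] [4,8] [7,9] [9,10] [7,12] [14,15] [15,17] [23,24]
{[1,2],[2,7]} hit by 2; {[4,8],[7,9]} hit by 8; {[9,10],[7,12]} hit by 10; {[14,15],[15,17]} hit by 15; {[23,24]} hit by 24.
Points: 2, 8, 10, 15, 24 (5 total).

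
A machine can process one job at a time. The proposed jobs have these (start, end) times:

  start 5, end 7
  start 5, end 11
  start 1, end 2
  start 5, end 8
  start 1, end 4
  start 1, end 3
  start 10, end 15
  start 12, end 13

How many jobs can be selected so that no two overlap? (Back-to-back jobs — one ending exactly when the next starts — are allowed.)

Sorted by end: (1,2)  (1,3)  (1,4)  (5,7)  (5,8)  (5,11)  (12,13)  (10,15)
take (1,2); skip (1,4); take (5,7); skip (5,11); take (12,13).
Selected 3 jobs.

3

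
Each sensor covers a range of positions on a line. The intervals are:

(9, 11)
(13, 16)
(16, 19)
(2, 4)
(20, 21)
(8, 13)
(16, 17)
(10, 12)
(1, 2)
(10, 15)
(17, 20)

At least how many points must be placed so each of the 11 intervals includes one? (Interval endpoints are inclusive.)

4

Sort by right endpoint; whenever an interval is uncovered, place a point at its right end.
By right end: [1,2]  [2,4]  [9,11]  [10,12]  [8,13]  [10,15]  [13,16]  [16,17]  [16,19]  [17,20]  [20,21]
[1,2] uncovered → point at 2; [9,11] uncovered → point at 11; [13,16] uncovered → point at 16; [17,20] uncovered → point at 20.
Points: 2, 11, 16, 20 (4 total).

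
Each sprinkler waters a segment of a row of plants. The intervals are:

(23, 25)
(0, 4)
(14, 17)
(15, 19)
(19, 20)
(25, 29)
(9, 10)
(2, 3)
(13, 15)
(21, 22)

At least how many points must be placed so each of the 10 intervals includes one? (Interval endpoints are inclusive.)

6

Sort by right endpoint; whenever an interval is uncovered, place a point at its right end.
By right end: [2,3]  [0,4]  [9,10]  [13,15]  [14,17]  [15,19]  [19,20]  [21,22]  [23,25]  [25,29]
[2,3] uncovered → point at 3; [9,10] uncovered → point at 10; [13,15] uncovered → point at 15; [19,20] uncovered → point at 20; [21,22] uncovered → point at 22; [23,25] uncovered → point at 25.
Points: 3, 10, 15, 20, 22, 25 (6 total).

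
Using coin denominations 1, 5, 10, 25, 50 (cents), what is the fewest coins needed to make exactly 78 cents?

5

78 − 1×50→28 − 1×25→3 − 3×1→0
Total coins = 1 + 1 + 3 = 5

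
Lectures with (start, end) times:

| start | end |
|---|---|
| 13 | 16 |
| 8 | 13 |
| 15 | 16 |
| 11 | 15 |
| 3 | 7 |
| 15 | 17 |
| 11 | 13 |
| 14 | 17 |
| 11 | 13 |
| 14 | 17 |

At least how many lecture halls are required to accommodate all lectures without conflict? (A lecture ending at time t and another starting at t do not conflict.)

5

Count concurrent intervals with a sweep; the peak is the room count.
Events (time:±→running): 3:+→1 7:-→0 8:+→1 11:+→2 11:+→3 11:+→4 13:-→3 13:-→2 13:-→1 13:+→2 14:+→3 14:+→4 15:-→3 15:+→4 15:+→5 … peak 5.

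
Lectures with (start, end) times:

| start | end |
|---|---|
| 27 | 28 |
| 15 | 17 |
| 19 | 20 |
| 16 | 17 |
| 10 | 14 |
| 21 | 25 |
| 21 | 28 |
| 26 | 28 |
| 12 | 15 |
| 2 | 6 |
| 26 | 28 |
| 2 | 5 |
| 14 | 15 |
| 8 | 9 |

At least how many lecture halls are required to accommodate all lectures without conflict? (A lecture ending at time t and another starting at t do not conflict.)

4

Events (time:±→running): 2:+→1 2:+→2 5:-→1 6:-→0 8:+→1 9:-→0 10:+→1 12:+→2 14:-→1 14:+→2 15:-→1 15:-→0 15:+→1 16:+→2 17:-→1 17:-→0 19:+→1 20:-→0 21:+→1 21:+→2 25:-→1 26:+→2 26:+→3 27:+→4 … peak 4.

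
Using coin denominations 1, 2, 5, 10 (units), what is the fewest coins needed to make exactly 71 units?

71 = 7×10 + 1×1
Total coins = 7 + 1 = 8

8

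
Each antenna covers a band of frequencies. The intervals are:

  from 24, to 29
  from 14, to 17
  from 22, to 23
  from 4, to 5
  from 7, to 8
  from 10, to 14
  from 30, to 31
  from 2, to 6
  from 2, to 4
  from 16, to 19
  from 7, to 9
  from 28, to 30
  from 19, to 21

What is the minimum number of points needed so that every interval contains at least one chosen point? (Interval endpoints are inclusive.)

7

Process intervals by earliest right end; each time one isn't hit yet, stab at its right endpoint.
By right end: [2,4]  [4,5]  [2,6]  [7,8]  [7,9]  [10,14]  [14,17]  [16,19]  [19,21]  [22,23]  [24,29]  [28,30]  [30,31]
[2,4] uncovered → point at 4; [7,8] uncovered → point at 8; [10,14] uncovered → point at 14; [16,19] uncovered → point at 19; [22,23] uncovered → point at 23; [24,29] uncovered → point at 29; [30,31] uncovered → point at 31.
Points: 4, 8, 14, 19, 23, 29, 31 (7 total).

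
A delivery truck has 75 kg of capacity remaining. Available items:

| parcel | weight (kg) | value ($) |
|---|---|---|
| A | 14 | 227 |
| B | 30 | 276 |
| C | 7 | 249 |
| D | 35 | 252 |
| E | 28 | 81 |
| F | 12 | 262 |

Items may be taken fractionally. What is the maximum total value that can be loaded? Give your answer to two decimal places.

1100.40

Order: C (249/7=35.57) > F (262/12=21.83) > A (227/14=16.21) > B (276/30=9.20) > D (252/35=7.20) > E (81/28=2.89)
Fill: take C (7 @ 249) → take F (12 @ 262) → take A (14 @ 227) → take B (30 @ 276) → take 12/35 of D → 86.40; 75/75 used.
Total value = 1100.40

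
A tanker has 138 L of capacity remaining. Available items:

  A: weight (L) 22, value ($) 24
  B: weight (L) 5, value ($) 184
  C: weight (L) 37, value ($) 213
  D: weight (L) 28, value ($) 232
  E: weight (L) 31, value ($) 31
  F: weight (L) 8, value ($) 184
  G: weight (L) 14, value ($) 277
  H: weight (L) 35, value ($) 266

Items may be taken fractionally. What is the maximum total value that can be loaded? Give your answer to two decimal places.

Ratios (sorted): B 36.80, F 23.00, G 19.79, D 8.29, H 7.60, C 5.76, A 1.09, E 1.00
take B (5 @ 184); take F (8 @ 184); take G (14 @ 277); take D (28 @ 232); take H (35 @ 266); take C (37 @ 213); take 11/22 of A → 12.00. Capacity used 138/138.
Total value = 1368.00

1368.00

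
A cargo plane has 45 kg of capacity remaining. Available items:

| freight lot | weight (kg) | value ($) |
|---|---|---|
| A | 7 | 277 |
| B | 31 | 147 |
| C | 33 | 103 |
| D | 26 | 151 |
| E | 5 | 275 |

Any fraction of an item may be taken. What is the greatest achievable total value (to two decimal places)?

Sort by value per unit weight and fill in that order.
Ratios (sorted): E 55.00, A 39.57, D 5.81, B 4.74, C 3.12
take E (5 @ 275); take A (7 @ 277); take D (26 @ 151); take 7/31 of B → 33.19. Capacity used 45/45.
Total value = 736.19

736.19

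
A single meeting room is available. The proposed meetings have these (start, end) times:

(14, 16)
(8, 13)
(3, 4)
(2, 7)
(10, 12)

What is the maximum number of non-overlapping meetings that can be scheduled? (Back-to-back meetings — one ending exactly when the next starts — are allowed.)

Greedy by earliest finish: after sorting by end time, pick each interval compatible with the last pick.
Sorted by end: (3,4)  (2,7)  (10,12)  (8,13)  (14,16)
take (3,4); skip (2,7); take (10,12); take (14,16).
Selected 3 meetings.

3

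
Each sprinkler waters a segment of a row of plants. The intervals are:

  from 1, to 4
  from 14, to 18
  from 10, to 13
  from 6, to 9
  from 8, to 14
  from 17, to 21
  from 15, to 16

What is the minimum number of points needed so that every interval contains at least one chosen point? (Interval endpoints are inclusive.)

Sorted: [1,4] [6,9] [10,13] [8,14] [15,16] [14,18] [17,21]
{[1,4]} hit by 4; {[6,9]} hit by 9; {[10,13],[8,14]} hit by 13; {[15,16],[14,18]} hit by 16; {[17,21]} hit by 21.
Points: 4, 9, 13, 16, 21 (5 total).

5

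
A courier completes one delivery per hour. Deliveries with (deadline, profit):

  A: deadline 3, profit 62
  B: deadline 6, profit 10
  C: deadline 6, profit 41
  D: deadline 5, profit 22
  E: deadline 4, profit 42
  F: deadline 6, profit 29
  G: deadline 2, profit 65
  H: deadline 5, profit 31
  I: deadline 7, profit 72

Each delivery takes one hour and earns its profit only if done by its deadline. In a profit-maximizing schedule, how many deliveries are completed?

Sort by profit descending; place each in the latest free slot ≤ its deadline.
Profit order: I=72 G=65 A=62 E=42 C=41 H=31 F=29 D=22 B=10
Assign: I→slot 7, G→slot 2, A→slot 3, E→slot 4, C→slot 6, H→slot 5, F→slot 1, D skipped, B skipped.
Slots: [1:F] [2:G] [3:A] [4:E] [5:H] [6:C] [7:I]
7 of 9 scheduled.

7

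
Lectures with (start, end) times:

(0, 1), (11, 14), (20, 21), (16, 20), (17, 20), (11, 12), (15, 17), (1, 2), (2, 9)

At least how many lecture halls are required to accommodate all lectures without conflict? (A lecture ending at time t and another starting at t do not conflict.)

2

Count concurrent intervals with a sweep; the peak is the room count.
Events (time:±→running): 0:+→1 1:-→0 1:+→1 2:-→0 2:+→1 9:-→0 11:+→1 11:+→2 … peak 2.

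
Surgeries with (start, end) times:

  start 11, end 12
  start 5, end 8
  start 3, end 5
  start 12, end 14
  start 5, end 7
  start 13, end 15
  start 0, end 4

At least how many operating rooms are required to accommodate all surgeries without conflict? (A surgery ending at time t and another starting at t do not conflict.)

Events (time:±→running): 0:+→1 3:+→2 … peak 2.

2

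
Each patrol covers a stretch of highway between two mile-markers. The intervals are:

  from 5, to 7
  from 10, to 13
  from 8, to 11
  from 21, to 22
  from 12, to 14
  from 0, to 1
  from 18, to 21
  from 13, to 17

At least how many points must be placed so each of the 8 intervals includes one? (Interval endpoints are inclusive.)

5

Sorted: [0,1] [5,7] [8,11] [10,13] [12,14] [13,17] [18,21] [21,22]
{[0,1]} hit by 1; {[5,7]} hit by 7; {[8,11],[10,13]} hit by 11; {[12,14],[13,17]} hit by 14; {[18,21],[21,22]} hit by 21.
Points: 1, 7, 11, 14, 21 (5 total).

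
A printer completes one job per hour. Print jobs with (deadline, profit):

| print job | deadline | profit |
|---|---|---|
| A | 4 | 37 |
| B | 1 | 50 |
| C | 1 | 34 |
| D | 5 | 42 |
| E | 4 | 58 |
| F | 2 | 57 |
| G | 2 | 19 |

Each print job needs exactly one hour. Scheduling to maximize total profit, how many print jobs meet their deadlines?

5

Profit order: E=58 F=57 B=50 D=42 A=37 C=34 G=19
Assign: E→slot 4, F→slot 2, B→slot 1, D→slot 5, A→slot 3, C skipped, G skipped.
Slots: [1:B] [2:F] [3:A] [4:E] [5:D]
5 of 7 scheduled.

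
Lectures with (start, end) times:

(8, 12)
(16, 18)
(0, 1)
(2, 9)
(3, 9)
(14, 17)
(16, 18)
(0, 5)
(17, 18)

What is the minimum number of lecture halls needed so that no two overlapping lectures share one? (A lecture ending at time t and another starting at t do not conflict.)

starts: [0, 0, 2, 3, 8, 14, 16, 16, 17]
ends:   [1, 5, 9, 9, 12, 17, 18, 18, 18]
s0→1 s0→2 e1→1 s2→2 s3→3  — peak 3.

3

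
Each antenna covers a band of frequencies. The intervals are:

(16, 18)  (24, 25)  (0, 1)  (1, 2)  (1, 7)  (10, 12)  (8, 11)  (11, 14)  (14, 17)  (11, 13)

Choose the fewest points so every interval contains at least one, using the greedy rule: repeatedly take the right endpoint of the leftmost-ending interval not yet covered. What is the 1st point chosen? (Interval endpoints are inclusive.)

1

Process intervals by earliest right end; each time one isn't hit yet, stab at its right endpoint.
Sorted: [0,1] [1,2] [1,7] [8,11] [10,12] [11,13] [11,14] [14,17] [16,18] [24,25]
{[0,1],[1,2],[1,7]} hit by 1; {[8,11],[10,12],[11,13],[11,14]} hit by 11; {[14,17],[16,18]} hit by 17; {[24,25]} hit by 25.
Points: 1, 11, 17, 25 (4 total).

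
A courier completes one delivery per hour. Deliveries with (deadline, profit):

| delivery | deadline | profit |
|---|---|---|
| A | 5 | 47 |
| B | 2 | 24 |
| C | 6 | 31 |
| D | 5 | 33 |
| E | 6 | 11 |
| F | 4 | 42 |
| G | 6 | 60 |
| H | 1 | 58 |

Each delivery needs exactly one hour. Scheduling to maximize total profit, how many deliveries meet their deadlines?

Sort by profit descending; place each in the latest free slot ≤ its deadline.
Profit order: G=60 H=58 A=47 F=42 D=33 C=31 B=24 E=11
Assign: G→slot 6, H→slot 1, A→slot 5, F→slot 4, D→slot 3, C→slot 2, B skipped, E skipped.
Slots: [1:H] [2:C] [3:D] [4:F] [5:A] [6:G]
6 of 8 scheduled.

6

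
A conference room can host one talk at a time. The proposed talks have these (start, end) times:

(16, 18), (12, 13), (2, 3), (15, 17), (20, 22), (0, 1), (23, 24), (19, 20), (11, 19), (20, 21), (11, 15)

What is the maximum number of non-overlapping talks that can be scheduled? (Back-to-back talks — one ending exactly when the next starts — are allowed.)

7

Greedy by earliest finish: after sorting by end time, pick each interval compatible with the last pick.
By end time: (0,1), (2,3), (12,13), (11,15), (15,17), (16,18), (11,19), (19,20), (20,21), (20,22), (23,24).
Pick (0,1); next start ≥ 1 → (2,3); next start ≥ 3 → (12,13); next start ≥ 13 → (15,17); next start ≥ 17 → (19,20); next start ≥ 20 → (20,21); next start ≥ 21 → (23,24).
Selected 7 talks.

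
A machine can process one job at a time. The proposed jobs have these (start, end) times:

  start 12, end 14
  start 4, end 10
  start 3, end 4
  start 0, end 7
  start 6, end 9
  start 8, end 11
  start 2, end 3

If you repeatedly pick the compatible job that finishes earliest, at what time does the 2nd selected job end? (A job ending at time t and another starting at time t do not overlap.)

Sorted by end: (2,3)  (3,4)  (0,7)  (6,9)  (4,10)  (8,11)  (12,14)
take (2,3); take (3,4); take (6,9); take (12,14).
Selected: (2,3) (3,4) (6,9) (12,14)

4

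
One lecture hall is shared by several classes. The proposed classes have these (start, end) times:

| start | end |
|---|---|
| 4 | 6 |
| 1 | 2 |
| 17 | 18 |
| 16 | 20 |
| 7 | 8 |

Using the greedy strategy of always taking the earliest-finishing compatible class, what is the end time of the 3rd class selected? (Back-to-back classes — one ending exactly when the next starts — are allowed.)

8

Order by finish time; keep every interval that doesn't clash with the previous kept one.
By end time: (1,2), (4,6), (7,8), (17,18), (16,20).
Pick (1,2); next start ≥ 2 → (4,6); next start ≥ 6 → (7,8); next start ≥ 8 → (17,18).
Selected: (1,2) (4,6) (7,8) (17,18)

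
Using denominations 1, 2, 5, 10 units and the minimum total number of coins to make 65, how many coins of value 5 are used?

1

65 − 6×10→5 − 1×5→0
Count of 5: 1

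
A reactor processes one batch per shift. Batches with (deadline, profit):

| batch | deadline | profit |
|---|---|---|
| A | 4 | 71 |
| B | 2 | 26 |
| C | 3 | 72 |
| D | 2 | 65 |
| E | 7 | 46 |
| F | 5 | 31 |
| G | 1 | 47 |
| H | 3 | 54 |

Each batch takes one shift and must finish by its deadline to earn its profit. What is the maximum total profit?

339

By profit: C(d3,72), A(d4,71), D(d2,65), H(d3,54), G(d1,47), E(d7,46), F(d5,31), B(d2,26)
C→slot 3; A→slot 4; D→slot 2; H→slot 1; G skipped; E→slot 7; F→slot 5; B skipped.
Profit = 54 + 65 + 72 + 71 + 31 + 46 = 339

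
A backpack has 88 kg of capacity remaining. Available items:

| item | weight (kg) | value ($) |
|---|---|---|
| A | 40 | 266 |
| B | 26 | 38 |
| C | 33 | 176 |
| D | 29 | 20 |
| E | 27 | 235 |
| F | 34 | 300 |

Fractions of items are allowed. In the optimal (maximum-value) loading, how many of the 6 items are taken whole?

Greedy by value/weight ratio, highest first.
Ratios (sorted): F 8.82, E 8.70, A 6.65, C 5.33, B 1.46, D 0.69
take F (34 @ 300); take E (27 @ 235); take 27/40 of A → 179.55. Capacity used 88/88.
2 item(s) taken whole; one partial (take 27/40 of A).

2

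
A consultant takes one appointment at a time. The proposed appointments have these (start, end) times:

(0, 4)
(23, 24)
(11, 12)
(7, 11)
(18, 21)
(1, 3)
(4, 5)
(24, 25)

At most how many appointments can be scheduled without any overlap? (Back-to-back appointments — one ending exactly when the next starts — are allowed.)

Greedy by earliest finish: after sorting by end time, pick each interval compatible with the last pick.
Sorted by end: (1,3)  (0,4)  (4,5)  (7,11)  (11,12)  (18,21)  (23,24)  (24,25)
take (1,3); take (4,5); take (7,11); take (11,12); take (18,21); take (23,24); take (24,25).
Selected 7 appointments.

7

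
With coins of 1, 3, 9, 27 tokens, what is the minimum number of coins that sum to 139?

7

Use the largest denomination that fits, subtract, and repeat.
139 = 5×27 + 1×3 + 1×1
Total coins = 5 + 1 + 1 = 7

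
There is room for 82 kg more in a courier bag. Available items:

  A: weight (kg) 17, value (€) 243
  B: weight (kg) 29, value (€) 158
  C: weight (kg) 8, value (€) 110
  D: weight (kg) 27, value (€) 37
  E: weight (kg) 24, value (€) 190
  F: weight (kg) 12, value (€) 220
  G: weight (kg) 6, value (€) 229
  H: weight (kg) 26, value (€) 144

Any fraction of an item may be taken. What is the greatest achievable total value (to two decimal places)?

1075.08

Ratios (sorted): G 38.17, F 18.33, A 14.29, C 13.75, E 7.92, H 5.54, B 5.45, D 1.37
take G (6 @ 229); take F (12 @ 220); take A (17 @ 243); take C (8 @ 110); take E (24 @ 190); take 15/26 of H → 83.08. Capacity used 82/82.
Total value = 1075.08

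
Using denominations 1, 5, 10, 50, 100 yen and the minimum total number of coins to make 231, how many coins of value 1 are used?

1

Greedy: take as many of the largest coin as possible, then repeat with the remainder.
231 − 2×100→31 − 3×10→1 − 1×1→0
Count of 1: 1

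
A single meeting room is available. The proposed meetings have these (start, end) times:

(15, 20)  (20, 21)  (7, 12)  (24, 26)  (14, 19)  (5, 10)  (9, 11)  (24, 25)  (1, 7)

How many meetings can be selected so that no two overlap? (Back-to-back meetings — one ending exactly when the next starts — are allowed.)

Sort by end time and greedily take each interval whose start is ≥ the last chosen end.
By end time: (1,7), (5,10), (9,11), (7,12), (14,19), (15,20), (20,21), (24,25), (24,26).
Pick (1,7); next start ≥ 7 → (9,11); next start ≥ 11 → (14,19); next start ≥ 19 → (20,21); next start ≥ 21 → (24,25).
Selected 5 meetings.

5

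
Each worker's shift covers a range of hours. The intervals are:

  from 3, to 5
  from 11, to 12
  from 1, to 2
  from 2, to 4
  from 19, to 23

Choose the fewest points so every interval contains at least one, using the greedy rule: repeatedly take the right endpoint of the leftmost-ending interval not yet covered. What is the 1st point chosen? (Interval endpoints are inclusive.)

Process intervals by earliest right end; each time one isn't hit yet, stab at its right endpoint.
Sorted: [1,2] [2,4] [3,5] [11,12] [19,23]
{[1,2],[2,4]} hit by 2; {[3,5]} hit by 5; {[11,12]} hit by 12; {[19,23]} hit by 23.
Points: 2, 5, 12, 23 (4 total).

2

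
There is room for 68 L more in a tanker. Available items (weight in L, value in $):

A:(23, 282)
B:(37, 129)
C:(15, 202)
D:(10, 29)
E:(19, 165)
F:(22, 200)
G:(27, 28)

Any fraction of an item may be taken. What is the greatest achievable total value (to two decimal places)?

753.47

Sort by value per unit weight and fill in that order.
Order: C (202/15=13.47) > A (282/23=12.26) > F (200/22=9.09) > E (165/19=8.68) > B (129/37=3.49) > D (29/10=2.90) > G (28/27=1.04)
Fill: take C (15 @ 202) → take A (23 @ 282) → take F (22 @ 200) → take 8/19 of E → 69.47; 68/68 used.
Total value = 753.47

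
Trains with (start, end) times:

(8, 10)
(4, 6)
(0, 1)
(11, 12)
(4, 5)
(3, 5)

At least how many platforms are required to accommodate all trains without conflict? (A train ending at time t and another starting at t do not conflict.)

starts: [0, 3, 4, 4, 8, 11]
ends:   [1, 5, 5, 6, 10, 12]
s0→1 e1→0 s3→1 s4→2 s4→3  — peak 3.

3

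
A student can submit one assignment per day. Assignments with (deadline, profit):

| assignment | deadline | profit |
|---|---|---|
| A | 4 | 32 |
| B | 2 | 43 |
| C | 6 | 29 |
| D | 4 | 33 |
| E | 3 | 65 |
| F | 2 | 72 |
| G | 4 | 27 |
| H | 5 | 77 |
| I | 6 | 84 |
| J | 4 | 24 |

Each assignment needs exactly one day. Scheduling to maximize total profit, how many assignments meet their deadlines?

Profit order: I=84 H=77 F=72 E=65 B=43 D=33 A=32 C=29 G=27 J=24
Assign: I→slot 6, H→slot 5, F→slot 2, E→slot 3, B→slot 1, D→slot 4, A skipped, C skipped, G skipped, J skipped.
Slots: [1:B] [2:F] [3:E] [4:D] [5:H] [6:I]
6 of 10 scheduled.

6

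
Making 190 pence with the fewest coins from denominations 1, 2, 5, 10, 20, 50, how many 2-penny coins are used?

0

Greedy: take as many of the largest coin as possible, then repeat with the remainder.
190 = 3×50 + 2×20
Count of 2: 0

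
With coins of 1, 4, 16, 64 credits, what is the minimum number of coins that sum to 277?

7

Greedy: take as many of the largest coin as possible, then repeat with the remainder.
277 = 4×64 + 1×16 + 1×4 + 1×1
Total coins = 4 + 1 + 1 + 1 = 7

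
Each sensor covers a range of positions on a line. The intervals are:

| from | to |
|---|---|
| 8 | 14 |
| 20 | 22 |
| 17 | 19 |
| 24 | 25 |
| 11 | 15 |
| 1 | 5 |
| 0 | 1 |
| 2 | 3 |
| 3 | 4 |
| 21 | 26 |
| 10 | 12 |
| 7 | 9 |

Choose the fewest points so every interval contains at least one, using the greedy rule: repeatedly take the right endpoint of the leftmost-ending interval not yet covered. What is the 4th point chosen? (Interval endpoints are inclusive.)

Process intervals by earliest right end; each time one isn't hit yet, stab at its right endpoint.
Sorted: [0,1] [2,3] [3,4] [1,5] [7,9] [10,12] [8,14] [11,15] [17,19] [20,22] [24,25] [21,26]
{[0,1]} hit by 1; {[2,3],[3,4],[1,5]} hit by 3; {[7,9]} hit by 9; {[10,12],[8,14],[11,15]} hit by 12; {[17,19]} hit by 19; {[20,22]} hit by 22; {[24,25],[21,26]} hit by 25.
Points: 1, 3, 9, 12, 19, 22, 25 (7 total).

12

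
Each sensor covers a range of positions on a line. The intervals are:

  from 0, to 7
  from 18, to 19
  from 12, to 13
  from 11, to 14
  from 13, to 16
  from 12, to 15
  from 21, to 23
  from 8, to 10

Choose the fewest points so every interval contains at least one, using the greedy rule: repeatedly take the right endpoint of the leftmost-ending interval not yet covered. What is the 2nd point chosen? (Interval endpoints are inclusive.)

Sorted: [0,7] [8,10] [12,13] [11,14] [12,15] [13,16] [18,19] [21,23]
{[0,7]} hit by 7; {[8,10]} hit by 10; {[12,13],[11,14],[12,15],[13,16]} hit by 13; {[18,19]} hit by 19; {[21,23]} hit by 23.
Points: 7, 10, 13, 19, 23 (5 total).

10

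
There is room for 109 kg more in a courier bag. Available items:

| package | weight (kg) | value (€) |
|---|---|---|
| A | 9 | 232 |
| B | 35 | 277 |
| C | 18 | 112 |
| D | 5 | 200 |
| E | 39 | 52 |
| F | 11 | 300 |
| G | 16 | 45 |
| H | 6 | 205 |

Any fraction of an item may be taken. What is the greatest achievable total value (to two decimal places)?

1383.00

Ratios (sorted): D 40.00, H 34.17, F 27.27, A 25.78, B 7.91, C 6.22, G 2.81, E 1.33
take D (5 @ 200); take H (6 @ 205); take F (11 @ 300); take A (9 @ 232); take B (35 @ 277); take C (18 @ 112); take G (16 @ 45); take 9/39 of E → 12.00. Capacity used 109/109.
Total value = 1383.00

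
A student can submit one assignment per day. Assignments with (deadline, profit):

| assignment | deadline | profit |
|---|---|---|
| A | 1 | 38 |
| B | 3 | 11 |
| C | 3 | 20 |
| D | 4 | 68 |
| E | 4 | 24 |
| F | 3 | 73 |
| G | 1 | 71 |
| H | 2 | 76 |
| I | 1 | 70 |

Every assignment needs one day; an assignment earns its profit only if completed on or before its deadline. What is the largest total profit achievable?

288

Profit order: H=76 F=73 G=71 I=70 D=68 A=38 E=24 C=20 B=11
Assign: H→slot 2, F→slot 3, G→slot 1, I skipped, D→slot 4, A skipped, E skipped, C skipped, B skipped.
Slots: [1:G] [2:H] [3:F] [4:D]
Profit = 71 + 76 + 73 + 68 = 288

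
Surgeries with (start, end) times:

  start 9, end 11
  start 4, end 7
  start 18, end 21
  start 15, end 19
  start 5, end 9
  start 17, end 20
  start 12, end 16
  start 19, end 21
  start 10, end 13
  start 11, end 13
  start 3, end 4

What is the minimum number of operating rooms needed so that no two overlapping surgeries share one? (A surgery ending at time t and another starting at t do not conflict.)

3

Events (time:±→running): 3:+→1 4:-→0 4:+→1 5:+→2 7:-→1 9:-→0 9:+→1 10:+→2 11:-→1 11:+→2 12:+→3 … peak 3.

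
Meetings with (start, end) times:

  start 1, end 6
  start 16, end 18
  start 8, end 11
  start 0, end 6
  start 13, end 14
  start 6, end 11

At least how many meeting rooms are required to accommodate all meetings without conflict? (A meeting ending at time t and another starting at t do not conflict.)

The answer is the maximum number of intervals overlapping at any instant.
starts: [0, 1, 6, 8, 13, 16]
ends:   [6, 6, 11, 11, 14, 18]
s0→1 s1→2  — peak 2.

2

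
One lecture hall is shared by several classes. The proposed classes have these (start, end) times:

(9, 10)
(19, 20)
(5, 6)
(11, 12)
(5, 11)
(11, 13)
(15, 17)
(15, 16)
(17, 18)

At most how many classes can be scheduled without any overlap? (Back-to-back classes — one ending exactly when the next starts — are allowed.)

Sorted by end: (5,6)  (9,10)  (5,11)  (11,12)  (11,13)  (15,16)  (15,17)  (17,18)  (19,20)
take (5,6); take (9,10); take (11,12); take (15,16); take (17,18); take (19,20).
Selected 6 classes.

6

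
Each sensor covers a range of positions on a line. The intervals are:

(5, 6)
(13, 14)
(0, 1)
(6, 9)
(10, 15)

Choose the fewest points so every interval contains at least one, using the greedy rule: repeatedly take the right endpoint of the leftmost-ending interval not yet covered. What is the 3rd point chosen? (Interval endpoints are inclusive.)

By right end: [0,1]  [5,6]  [6,9]  [13,14]  [10,15]
[0,1] uncovered → point at 1; [5,6] uncovered → point at 6; [13,14] uncovered → point at 14.
Points: 1, 6, 14 (3 total).

14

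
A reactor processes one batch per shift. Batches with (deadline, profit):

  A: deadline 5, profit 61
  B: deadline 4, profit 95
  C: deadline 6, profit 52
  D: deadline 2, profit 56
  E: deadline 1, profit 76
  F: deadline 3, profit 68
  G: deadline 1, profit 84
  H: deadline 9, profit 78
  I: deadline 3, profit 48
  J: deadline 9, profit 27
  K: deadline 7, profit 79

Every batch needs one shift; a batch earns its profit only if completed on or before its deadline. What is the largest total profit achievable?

600

Profit order: B=95 G=84 K=79 H=78 E=76 F=68 A=61 D=56 C=52 I=48 J=27
Assign: B→slot 4, G→slot 1, K→slot 7, H→slot 9, E skipped, F→slot 3, A→slot 5, D→slot 2, C→slot 6, I skipped, J→slot 8.
Slots: [1:G] [2:D] [3:F] [4:B] [5:A] [6:C] [7:K] [8:J] [9:H]
Profit = 84 + 56 + 68 + 95 + 61 + 52 + 79 + 27 + 78 = 600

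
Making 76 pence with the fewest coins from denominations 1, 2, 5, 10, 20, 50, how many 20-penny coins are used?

Use the largest denomination that fits, subtract, and repeat.
76 = 1×50 + 1×20 + 1×5 + 1×1
Count of 20: 1

1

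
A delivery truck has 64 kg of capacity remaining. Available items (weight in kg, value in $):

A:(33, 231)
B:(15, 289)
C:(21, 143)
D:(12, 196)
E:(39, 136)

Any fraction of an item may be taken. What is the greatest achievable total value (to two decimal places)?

743.24

Greedy by value/weight ratio, highest first.
Ratios (sorted): B 19.27, D 16.33, A 7.00, C 6.81, E 3.49
take B (15 @ 289); take D (12 @ 196); take A (33 @ 231); take 4/21 of C → 27.24. Capacity used 64/64.
Total value = 743.24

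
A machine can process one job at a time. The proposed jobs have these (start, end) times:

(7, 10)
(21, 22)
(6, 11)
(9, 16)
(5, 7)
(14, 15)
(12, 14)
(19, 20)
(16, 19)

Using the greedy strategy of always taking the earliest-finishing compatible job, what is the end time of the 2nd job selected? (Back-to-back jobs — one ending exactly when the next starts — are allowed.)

Sorted by end: (5,7)  (7,10)  (6,11)  (12,14)  (14,15)  (9,16)  (16,19)  (19,20)  (21,22)
take (5,7); take (7,10); skip (6,11); take (12,14); take (14,15); take (16,19); take (19,20); take (21,22).
Selected: (5,7) (7,10) (12,14) (14,15) (16,19) (19,20) (21,22)

10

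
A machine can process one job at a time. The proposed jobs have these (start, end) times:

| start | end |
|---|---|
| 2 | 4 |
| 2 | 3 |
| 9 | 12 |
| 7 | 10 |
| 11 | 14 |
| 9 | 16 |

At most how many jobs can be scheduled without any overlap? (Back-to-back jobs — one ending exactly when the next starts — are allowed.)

Sort by end time and greedily take each interval whose start is ≥ the last chosen end.
Sorted by end: (2,3)  (2,4)  (7,10)  (9,12)  (11,14)  (9,16)
take (2,3); take (7,10); take (11,14).
Selected 3 jobs.

3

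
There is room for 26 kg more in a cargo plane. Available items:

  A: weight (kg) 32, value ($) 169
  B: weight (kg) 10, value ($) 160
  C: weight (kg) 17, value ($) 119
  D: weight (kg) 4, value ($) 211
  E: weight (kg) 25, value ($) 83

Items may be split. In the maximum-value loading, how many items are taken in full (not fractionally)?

Sort by value per unit weight and fill in that order.
Ratios (sorted): D 52.75, B 16.00, C 7.00, A 5.28, E 3.32
take D (4 @ 211); take B (10 @ 160); take 12/17 of C → 84.00. Capacity used 26/26.
2 item(s) taken whole; one partial (take 12/17 of C).

2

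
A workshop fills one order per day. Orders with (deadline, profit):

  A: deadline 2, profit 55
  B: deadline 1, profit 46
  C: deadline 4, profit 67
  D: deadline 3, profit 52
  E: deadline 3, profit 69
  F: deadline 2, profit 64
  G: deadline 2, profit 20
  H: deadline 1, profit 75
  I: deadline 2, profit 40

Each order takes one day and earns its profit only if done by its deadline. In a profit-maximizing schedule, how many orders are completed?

4

Profit order: H=75 E=69 C=67 F=64 A=55 D=52 B=46 I=40 G=20
Assign: H→slot 1, E→slot 3, C→slot 4, F→slot 2, A skipped, D skipped, B skipped, I skipped, G skipped.
Slots: [1:H] [2:F] [3:E] [4:C]
4 of 9 scheduled.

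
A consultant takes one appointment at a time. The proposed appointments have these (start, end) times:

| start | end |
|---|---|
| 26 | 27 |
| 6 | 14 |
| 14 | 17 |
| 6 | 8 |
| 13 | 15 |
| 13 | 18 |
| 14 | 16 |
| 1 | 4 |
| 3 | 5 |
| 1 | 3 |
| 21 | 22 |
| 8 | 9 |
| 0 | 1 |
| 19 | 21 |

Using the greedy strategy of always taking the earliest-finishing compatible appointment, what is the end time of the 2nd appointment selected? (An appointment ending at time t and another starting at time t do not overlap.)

3

Sorted by end: (0,1)  (1,3)  (1,4)  (3,5)  (6,8)  (8,9)  (6,14)  (13,15)  (14,16)  (14,17)  (13,18)  (19,21)  (21,22)  (26,27)
take (0,1); take (1,3); skip (1,4); take (3,5); take (6,8); take (8,9); take (13,15); skip (14,17); skip (13,18); take (19,21); take (21,22); take (26,27).
Selected: (0,1) (1,3) (3,5) (6,8) (8,9) (13,15) (19,21) (21,22) (26,27)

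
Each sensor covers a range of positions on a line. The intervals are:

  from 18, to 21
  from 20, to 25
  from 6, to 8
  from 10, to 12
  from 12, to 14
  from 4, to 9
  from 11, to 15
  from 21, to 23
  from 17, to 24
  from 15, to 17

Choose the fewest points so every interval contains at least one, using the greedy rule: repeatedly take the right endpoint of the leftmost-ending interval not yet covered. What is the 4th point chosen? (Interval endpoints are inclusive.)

21

Sort by right endpoint; whenever an interval is uncovered, place a point at its right end.
Sorted: [6,8] [4,9] [10,12] [12,14] [11,15] [15,17] [18,21] [21,23] [17,24] [20,25]
{[6,8],[4,9]} hit by 8; {[10,12],[12,14],[11,15]} hit by 12; {[15,17]} hit by 17; {[18,21],[21,23],[17,24],[20,25]} hit by 21.
Points: 8, 12, 17, 21 (4 total).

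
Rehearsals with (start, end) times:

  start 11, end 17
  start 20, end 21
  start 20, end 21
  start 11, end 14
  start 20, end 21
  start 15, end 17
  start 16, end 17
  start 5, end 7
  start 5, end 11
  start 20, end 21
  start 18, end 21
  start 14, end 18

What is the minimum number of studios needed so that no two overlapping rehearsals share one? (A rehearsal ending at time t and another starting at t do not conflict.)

5

Events (time:±→running): 5:+→1 5:+→2 7:-→1 11:-→0 11:+→1 11:+→2 14:-→1 14:+→2 15:+→3 16:+→4 17:-→3 17:-→2 17:-→1 18:-→0 18:+→1 20:+→2 20:+→3 20:+→4 20:+→5 … peak 5.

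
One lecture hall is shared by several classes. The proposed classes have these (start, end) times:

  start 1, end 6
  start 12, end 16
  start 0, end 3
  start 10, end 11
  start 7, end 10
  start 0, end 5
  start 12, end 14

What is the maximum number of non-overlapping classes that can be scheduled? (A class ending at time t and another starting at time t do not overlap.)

4

By end time: (0,3), (0,5), (1,6), (7,10), (10,11), (12,14), (12,16).
Pick (0,3); next start ≥ 3 → (7,10); next start ≥ 10 → (10,11); next start ≥ 11 → (12,14).
Selected 4 classes.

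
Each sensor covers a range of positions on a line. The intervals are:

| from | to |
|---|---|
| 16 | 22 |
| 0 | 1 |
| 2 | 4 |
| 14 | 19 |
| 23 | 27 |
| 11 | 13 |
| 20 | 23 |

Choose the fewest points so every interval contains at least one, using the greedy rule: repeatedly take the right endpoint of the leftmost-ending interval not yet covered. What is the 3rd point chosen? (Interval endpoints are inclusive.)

Process intervals by earliest right end; each time one isn't hit yet, stab at its right endpoint.
By right end: [0,1]  [2,4]  [11,13]  [14,19]  [16,22]  [20,23]  [23,27]
[0,1] uncovered → point at 1; [2,4] uncovered → point at 4; [11,13] uncovered → point at 13; [14,19] uncovered → point at 19; [20,23] uncovered → point at 23.
Points: 1, 4, 13, 19, 23 (5 total).

13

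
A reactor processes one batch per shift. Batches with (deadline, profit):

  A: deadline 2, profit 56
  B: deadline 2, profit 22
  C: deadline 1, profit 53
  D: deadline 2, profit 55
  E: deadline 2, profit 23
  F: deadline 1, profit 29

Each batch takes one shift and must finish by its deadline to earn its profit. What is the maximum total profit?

Sort by profit descending; place each in the latest free slot ≤ its deadline.
By profit: A(d2,56), D(d2,55), C(d1,53), F(d1,29), E(d2,23), B(d2,22)
A→slot 2; D→slot 1; C skipped; F skipped; E skipped; B skipped.
Profit = 55 + 56 = 111

111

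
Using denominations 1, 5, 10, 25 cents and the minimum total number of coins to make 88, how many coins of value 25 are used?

3

88 − 3×25→13 − 1×10→3 − 3×1→0
Count of 25: 3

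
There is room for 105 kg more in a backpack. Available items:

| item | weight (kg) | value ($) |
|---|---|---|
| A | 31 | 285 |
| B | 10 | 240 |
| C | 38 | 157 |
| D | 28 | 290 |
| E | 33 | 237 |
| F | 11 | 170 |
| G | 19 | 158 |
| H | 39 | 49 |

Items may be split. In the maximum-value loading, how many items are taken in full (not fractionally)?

5

Greedy by value/weight ratio, highest first.
Order: B (240/10=24.00) > F (170/11=15.45) > D (290/28=10.36) > A (285/31=9.19) > G (158/19=8.32) > E (237/33=7.18) > C (157/38=4.13) > H (49/39=1.26)
Fill: take B (10 @ 240) → take F (11 @ 170) → take D (28 @ 290) → take A (31 @ 285) → take G (19 @ 158) → take 6/33 of E → 43.09; 105/105 used.
5 item(s) taken whole; one partial (take 6/33 of E).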